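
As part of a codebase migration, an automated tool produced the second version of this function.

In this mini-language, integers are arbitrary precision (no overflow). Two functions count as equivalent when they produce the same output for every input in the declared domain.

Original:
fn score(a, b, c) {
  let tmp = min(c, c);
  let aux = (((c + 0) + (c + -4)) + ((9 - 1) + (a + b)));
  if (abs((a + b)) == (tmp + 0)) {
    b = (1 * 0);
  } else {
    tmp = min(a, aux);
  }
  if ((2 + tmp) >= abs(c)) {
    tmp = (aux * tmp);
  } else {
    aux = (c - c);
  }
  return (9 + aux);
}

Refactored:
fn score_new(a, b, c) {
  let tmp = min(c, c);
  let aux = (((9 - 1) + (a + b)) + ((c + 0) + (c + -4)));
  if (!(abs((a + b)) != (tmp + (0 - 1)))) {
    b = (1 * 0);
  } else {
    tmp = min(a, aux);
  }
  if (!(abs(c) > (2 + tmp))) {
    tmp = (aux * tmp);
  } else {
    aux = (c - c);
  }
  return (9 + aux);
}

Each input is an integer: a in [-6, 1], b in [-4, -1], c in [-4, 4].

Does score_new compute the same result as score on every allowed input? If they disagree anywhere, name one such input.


Not equivalent: a=-3, b=-1, c=4 separates them (17 vs 9).
score: tmp = 4; aux = 8; (abs((a + b)) == (tmp + 0)) -> true; b = 0; ((2 + tmp) >= abs(c)) -> true; tmp = 32; return 17
score_new: tmp = 4; aux = 8; (!(abs((a + b)) != (tmp + (0 - 1)))) -> false; tmp = -3; (!(abs(c) > (2 + tmp))) -> false; aux = 0; return 9
verdict: not equivalent; witness: a=-3, b=-1, c=4


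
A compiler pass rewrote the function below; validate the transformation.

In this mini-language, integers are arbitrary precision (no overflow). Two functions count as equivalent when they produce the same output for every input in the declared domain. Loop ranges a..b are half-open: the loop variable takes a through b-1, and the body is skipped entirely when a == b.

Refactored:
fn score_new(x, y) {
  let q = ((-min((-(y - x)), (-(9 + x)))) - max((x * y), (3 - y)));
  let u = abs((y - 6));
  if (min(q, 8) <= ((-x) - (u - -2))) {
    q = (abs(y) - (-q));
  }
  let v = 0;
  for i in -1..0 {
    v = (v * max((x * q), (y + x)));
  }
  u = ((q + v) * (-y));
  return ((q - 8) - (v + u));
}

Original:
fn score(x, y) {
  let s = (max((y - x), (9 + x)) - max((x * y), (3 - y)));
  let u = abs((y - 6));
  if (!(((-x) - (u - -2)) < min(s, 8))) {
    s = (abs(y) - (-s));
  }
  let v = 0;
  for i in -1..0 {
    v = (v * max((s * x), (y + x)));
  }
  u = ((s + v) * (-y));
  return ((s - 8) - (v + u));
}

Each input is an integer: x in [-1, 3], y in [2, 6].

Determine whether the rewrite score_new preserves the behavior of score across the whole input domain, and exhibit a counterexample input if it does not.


This is a faithful refactor — comparison usage differs, plus min/max/abs usage differs, plus boolean connective usage differs, plus local variable names differ, but the computed results match everywhere.
One worked example (x=1, y=6) — score: s=4, then u=0, then (!(((-x) - (u - -2)) < min(s, 8))) is false, then v=0, then (i=-1), then v=0, then u=-24, then returns 20; score_new: q=4, then u=0, then (min(q, 8) <= ((-x) - (u - -2))) is false, then v=0, then (i=-1), then v=0, then u=-24, then returns 20; agreement on 20.
An exhaustive pass over the 25 declared inputs shows identical outputs.
verdict: equivalent


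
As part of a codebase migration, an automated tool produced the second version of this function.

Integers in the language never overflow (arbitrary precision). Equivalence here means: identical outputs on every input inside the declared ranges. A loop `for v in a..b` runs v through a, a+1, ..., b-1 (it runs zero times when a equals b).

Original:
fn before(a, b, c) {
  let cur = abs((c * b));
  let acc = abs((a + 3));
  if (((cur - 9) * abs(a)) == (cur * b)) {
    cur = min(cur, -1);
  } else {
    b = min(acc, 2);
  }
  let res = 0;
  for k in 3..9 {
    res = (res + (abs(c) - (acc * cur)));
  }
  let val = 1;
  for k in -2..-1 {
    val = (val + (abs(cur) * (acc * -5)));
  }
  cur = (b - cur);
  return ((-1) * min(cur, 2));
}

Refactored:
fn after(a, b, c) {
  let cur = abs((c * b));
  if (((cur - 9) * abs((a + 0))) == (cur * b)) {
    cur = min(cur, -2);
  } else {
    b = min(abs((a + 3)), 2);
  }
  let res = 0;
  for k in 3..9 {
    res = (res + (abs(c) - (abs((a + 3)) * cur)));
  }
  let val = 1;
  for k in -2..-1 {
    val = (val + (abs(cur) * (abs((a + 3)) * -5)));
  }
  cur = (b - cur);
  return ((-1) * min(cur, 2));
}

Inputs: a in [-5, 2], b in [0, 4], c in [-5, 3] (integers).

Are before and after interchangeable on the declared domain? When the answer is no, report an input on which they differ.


The rewrite breaks on a=0, b=0, c=-5, where the results are -1 and -2.
before: cur := 0 | acc := 3 | (((cur - 9) * abs(a)) == (cur * b)): true | cur := -1 | res := 0 | iter k=3: | res := 8 | iter k=4: | res := 16 | iter k=5: | res := 24 | iter k=6: | res := 32 | iter k=7: | res := 40 | iter k=8: | res := 48 | val := 1 | iter k=-2: | val := -14 | cur := 1 | result -1
after: cur := 0 | (((cur - 9) * abs((a + 0))) == (cur * b)): true | cur := -2 | res := 0 | iter k=3: | res := 11 | iter k=4: | res := 22 | iter k=5: | res := 33 | iter k=6: | res := 44 | iter k=7: | res := 55 | iter k=8: | res := 66 | val := 1 | iter k=-2: | val := -29 | cur := 2 | result -2
verdict: not equivalent; witness: a=0, b=0, c=-5


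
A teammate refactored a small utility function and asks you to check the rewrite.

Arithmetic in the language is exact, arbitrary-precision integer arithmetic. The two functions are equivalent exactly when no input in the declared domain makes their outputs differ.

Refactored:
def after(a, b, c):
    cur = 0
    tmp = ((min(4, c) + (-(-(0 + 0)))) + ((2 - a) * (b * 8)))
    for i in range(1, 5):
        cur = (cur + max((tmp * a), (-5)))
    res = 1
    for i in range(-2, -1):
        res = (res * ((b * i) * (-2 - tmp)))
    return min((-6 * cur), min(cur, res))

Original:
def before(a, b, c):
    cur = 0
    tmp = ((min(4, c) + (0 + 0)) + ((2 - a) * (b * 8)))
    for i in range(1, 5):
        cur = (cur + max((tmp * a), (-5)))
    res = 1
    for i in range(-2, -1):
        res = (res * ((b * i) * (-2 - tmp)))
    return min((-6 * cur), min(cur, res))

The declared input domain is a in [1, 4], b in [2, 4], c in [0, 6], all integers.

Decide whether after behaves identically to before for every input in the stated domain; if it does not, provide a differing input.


Side by side, the visible changes include: same computation, different form.
As a probe, take a=1, b=4, c=2: before runs cur := 0 | tmp := 34 | iter i=1: | cur := 34 | iter i=2: | cur := 68 | iter i=3: | cur := 102 | iter i=4: | cur := 136 | res := 1 | iter i=-2: | res := 288 | result -816; after runs cur := 0 | tmp := 34 | iter i=1: | cur := 34 | iter i=2: | cur := 68 | iter i=3: | cur := 102 | iter i=4: | cur := 136 | res := 1 | iter i=-2: | res := 288 | result -816; both end at -816.
An exhaustive pass over the 84 declared inputs shows identical outputs.
verdict: equivalent


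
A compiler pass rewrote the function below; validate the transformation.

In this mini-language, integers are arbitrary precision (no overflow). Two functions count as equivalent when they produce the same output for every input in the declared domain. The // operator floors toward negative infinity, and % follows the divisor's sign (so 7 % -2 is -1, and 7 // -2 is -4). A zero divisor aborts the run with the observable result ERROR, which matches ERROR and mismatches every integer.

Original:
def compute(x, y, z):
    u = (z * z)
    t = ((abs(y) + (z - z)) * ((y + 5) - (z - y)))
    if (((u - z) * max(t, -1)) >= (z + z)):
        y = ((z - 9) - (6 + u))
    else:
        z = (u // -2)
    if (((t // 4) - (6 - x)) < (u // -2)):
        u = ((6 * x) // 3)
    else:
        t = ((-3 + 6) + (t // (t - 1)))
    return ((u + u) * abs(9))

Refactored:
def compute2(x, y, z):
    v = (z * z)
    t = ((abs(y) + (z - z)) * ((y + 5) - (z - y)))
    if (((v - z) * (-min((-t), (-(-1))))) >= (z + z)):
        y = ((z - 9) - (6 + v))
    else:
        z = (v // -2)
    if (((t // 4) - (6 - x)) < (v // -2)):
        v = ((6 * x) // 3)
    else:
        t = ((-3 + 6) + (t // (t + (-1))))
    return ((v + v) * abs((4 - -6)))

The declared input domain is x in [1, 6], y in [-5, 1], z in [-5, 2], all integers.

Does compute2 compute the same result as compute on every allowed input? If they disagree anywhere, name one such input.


There is a counterexample at x=1, y=-5, z=-5: 450 on one side, 500 on the other.
compute: u := 25 | t := 0 | (((u - z) * max(t, -1)) >= (z + z)): true | y := -45 | (((t // 4) - (6 - x)) < (u // -2)): false | t := 3 | result 450
compute2: v := 25 | t := 0 | (((v - z) * (-min((-t), (-(-1))))) >= (z + z)): true | y := -45 | (((t // 4) - (6 - x)) < (v // -2)): false | t := 3 | result 500
verdict: not equivalent; witness: x=1, y=-5, z=-5


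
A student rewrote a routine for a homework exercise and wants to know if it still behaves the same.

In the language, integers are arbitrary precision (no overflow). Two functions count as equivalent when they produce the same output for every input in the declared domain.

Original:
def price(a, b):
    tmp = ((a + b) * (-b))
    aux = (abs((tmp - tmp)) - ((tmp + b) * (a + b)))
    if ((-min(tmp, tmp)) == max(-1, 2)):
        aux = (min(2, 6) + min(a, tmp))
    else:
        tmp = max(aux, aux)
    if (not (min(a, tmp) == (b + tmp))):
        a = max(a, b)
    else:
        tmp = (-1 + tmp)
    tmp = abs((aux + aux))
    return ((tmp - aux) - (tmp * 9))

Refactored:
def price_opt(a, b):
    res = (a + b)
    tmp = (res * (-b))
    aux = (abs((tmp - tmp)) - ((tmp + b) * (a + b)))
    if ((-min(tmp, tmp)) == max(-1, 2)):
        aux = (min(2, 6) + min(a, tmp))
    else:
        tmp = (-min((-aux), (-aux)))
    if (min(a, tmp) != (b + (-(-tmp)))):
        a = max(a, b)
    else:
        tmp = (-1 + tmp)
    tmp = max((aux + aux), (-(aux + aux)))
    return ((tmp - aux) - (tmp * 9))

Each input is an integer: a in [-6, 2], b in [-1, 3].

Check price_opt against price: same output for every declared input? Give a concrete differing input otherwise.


Behavior is preserved: although arithmetic usage differs, plus comparison usage differs, plus boolean connective usage differs, plus statement counts differ, plus local variable names differ, plus min/max/abs usage differs, the outputs never diverge.
One worked example (a=-1, b=2) — price: tmp=-2, then aux=0, then ((-min(tmp, tmp)) == max(-1, 2)) is true, then aux=0, then (not (min(a, tmp) == (b + tmp))) is true, then a=2, then tmp=0, then returns 0; price_opt: res=1, then tmp=-2, then aux=0, then ((-min(tmp, tmp)) == max(-1, 2)) is true, then aux=0, then (min(a, tmp) != (b + (-(-tmp)))) is true, then a=2, then tmp=0, then returns 0; agreement on 0.
Across all 45 domain points the two functions coincide.
verdict: equivalent


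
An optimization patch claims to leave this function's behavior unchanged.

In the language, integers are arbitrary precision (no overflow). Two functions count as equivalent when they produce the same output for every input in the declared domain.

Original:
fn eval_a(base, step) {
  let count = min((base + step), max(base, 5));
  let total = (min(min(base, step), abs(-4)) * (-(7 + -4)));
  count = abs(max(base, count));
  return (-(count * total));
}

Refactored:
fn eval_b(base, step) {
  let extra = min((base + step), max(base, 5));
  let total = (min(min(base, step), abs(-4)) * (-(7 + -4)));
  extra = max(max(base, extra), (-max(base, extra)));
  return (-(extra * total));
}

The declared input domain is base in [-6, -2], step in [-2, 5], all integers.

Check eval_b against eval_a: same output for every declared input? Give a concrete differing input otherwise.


This is a faithful refactor — local variable names differ; and min/max/abs usage differs, but the computed results match everywhere.
Spot check at base=-5, step=0 — eval_a: count := -5 | total := 15 | count := 5 | result -75. eval_b: extra := -5 | total := 15 | extra := 5 | result -75. Both give -75.
Every one of the 40 inputs gives matching results.
verdict: equivalent


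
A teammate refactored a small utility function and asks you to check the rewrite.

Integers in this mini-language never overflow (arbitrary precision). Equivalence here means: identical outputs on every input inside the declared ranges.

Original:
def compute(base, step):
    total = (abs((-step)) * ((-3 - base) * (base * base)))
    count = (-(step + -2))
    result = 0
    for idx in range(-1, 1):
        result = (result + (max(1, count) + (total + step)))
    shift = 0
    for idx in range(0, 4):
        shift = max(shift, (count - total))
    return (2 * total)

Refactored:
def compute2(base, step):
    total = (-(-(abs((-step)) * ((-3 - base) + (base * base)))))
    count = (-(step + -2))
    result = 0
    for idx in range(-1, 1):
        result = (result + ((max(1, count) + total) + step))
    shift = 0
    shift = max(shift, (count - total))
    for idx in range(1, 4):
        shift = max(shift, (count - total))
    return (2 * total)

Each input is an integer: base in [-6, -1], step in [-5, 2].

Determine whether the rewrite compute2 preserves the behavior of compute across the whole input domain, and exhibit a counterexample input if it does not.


At base=-6, step=-5: compute gives 1080, compute2 gives 390.
verdict: not equivalent; witness: base=-6, step=-5


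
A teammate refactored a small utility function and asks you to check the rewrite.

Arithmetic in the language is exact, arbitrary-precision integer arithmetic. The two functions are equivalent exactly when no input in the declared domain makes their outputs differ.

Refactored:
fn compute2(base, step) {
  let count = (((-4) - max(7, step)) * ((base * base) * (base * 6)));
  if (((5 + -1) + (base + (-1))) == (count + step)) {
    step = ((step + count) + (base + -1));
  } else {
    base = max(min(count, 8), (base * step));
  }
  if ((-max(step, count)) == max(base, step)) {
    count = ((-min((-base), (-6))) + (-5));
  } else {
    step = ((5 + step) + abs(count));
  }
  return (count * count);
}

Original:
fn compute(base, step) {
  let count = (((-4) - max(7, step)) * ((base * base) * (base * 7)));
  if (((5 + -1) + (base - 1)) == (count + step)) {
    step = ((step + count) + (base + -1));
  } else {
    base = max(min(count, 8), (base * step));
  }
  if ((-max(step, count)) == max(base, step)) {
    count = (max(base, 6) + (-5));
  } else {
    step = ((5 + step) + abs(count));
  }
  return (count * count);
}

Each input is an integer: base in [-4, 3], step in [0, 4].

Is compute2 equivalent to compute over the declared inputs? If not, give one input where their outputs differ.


base=-4, step=0 yields 24285184 from compute but 17842176 from compute2.
verdict: not equivalent; witness: base=-4, step=0


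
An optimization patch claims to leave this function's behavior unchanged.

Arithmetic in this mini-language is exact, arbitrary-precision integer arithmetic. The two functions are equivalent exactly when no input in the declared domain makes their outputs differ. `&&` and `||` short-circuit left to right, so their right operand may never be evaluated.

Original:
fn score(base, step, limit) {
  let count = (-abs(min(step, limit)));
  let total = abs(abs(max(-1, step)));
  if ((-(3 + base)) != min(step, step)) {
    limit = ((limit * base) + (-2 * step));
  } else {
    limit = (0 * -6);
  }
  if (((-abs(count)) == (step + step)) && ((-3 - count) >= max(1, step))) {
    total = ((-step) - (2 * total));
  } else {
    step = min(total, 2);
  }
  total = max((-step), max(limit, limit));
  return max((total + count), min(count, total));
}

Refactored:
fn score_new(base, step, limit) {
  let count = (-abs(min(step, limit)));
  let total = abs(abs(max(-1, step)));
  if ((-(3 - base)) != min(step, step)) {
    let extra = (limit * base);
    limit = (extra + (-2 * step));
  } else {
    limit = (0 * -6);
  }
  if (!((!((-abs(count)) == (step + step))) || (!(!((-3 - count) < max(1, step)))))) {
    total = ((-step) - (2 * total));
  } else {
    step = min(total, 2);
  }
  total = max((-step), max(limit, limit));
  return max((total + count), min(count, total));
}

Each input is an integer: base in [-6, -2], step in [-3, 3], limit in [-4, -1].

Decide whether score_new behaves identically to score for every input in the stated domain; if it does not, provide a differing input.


base=-6, step=3, limit=-4 yields -4 from score but 14 from score_new.
verdict: not equivalent; witness: base=-6, step=3, limit=-4


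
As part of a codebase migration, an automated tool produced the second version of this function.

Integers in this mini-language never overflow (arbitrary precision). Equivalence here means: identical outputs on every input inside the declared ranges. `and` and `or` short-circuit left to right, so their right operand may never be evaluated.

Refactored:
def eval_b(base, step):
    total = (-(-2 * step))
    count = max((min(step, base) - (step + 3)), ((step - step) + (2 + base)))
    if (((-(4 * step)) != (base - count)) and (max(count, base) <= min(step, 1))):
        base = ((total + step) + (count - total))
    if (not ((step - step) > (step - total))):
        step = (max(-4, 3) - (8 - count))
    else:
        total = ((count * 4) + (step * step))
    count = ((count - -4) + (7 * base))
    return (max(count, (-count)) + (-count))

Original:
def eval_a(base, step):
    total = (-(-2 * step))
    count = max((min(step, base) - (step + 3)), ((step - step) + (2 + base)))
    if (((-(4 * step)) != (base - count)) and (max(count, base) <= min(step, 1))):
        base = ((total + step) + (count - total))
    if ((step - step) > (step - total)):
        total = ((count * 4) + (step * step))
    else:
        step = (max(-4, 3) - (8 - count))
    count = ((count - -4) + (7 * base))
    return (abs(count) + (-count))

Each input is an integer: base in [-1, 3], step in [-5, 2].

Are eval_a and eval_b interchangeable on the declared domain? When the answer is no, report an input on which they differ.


Behavior is preserved: although min/max/abs usage differs; also boolean connective usage differs, the outputs never diverge.
Spot check at base=1, step=-1 — eval_a: total := -2 | count := 3 | (((-(4 * step)) != (base - count)) and (max(count, base) <= min(step, 1))): false | ((step - step) > (step - total)): false | step := -2 | count := 14 | result 0. eval_b: total := -2 | count := 3 | (((-(4 * step)) != (base - count)) and (max(count, base) <= min(step, 1))): false | (not ((step - step) > (step - total))): true | step := -2 | count := 14 | result 0. Both give 0.
An exhaustive pass over the 40 declared inputs shows identical outputs.
verdict: equivalent


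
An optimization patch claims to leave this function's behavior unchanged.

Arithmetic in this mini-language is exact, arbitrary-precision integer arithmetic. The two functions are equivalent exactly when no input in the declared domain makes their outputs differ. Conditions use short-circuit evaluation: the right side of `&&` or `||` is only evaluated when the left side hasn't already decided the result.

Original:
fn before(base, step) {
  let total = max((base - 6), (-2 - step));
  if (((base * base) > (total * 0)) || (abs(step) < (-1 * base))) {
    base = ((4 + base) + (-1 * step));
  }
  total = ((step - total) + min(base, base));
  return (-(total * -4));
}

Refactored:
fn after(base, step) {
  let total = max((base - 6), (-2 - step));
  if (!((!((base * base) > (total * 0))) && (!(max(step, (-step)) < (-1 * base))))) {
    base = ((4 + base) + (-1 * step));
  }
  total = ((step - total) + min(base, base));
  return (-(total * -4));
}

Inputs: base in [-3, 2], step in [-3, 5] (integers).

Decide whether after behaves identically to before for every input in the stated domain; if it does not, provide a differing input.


The two are interchangeable: min/max/abs usage differs; and boolean connective usage differs, and every declared input agrees.
Tracing base=-3, step=-3: before: total := 1 | (((base * base) > (total * 0)) || (abs(step) < (-1 * base))): true | base := 4 | total := 0 | result 0 | after: total := 1 | (!((!((base * base) > (total * 0))) && (!(max(step, (-step)) < (-1 * base))))): true | base := 4 | total := 0 | result 0 — matching result 0.
An exhaustive pass over the 54 declared inputs shows identical outputs.
verdict: equivalent


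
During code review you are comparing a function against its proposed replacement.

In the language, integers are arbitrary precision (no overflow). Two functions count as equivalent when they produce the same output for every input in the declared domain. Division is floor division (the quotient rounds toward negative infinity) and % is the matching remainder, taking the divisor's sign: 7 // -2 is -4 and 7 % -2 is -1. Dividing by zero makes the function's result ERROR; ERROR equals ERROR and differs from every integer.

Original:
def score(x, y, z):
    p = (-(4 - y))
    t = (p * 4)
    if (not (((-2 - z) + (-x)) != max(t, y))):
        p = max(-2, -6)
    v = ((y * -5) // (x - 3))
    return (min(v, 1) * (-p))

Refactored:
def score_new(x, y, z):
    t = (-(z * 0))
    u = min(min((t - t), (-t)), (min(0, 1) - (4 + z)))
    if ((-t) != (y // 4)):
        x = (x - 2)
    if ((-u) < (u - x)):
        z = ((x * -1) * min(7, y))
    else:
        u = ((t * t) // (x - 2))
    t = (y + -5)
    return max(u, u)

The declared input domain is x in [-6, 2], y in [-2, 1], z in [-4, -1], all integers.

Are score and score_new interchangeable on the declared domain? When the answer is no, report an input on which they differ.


The rewrite breaks on x=-6, y=-2, z=-4, where the results are -12 and 0.
score: p = -6; t = -24; (not (((-2 - z) + (-x)) != max(t, y))) -> false; v = -2; return -12
score_new: t = 0; u = 0; ((-t) != (y // 4)) -> true; x = -8; ((-u) < (u - x)) -> true; z = -16; t = -7; return 0
verdict: not equivalent; witness: x=-6, y=-2, z=-4


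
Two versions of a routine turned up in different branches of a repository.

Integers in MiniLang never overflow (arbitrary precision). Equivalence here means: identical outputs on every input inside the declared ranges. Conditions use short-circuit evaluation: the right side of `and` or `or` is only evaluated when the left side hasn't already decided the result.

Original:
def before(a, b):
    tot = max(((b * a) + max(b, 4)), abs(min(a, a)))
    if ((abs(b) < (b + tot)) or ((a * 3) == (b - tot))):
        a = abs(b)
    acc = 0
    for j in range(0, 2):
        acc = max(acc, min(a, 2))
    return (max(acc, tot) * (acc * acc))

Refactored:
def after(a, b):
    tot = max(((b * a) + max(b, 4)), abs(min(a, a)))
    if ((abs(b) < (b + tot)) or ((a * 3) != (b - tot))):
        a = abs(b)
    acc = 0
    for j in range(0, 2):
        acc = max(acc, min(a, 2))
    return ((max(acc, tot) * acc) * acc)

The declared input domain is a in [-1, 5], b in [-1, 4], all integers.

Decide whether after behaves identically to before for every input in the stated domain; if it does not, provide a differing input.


The rewrite breaks on a=2, b=-1, where the results are 8 and 2.
before: tot becomes 2; next ((abs(b) < (b + tot)) or ((a * 3) == (b - tot))) evaluates to false; next acc becomes 0; next at j=0:; next acc becomes 2; next at j=1:; next acc becomes 2; next final value 8
after: tot becomes 2; next ((abs(b) < (b + tot)) or ((a * 3) != (b - tot))) evaluates to true; next a becomes 1; next acc becomes 0; next at j=0:; next acc becomes 1; next at j=1:; next acc becomes 1; next final value 2
verdict: not equivalent; witness: a=2, b=-1


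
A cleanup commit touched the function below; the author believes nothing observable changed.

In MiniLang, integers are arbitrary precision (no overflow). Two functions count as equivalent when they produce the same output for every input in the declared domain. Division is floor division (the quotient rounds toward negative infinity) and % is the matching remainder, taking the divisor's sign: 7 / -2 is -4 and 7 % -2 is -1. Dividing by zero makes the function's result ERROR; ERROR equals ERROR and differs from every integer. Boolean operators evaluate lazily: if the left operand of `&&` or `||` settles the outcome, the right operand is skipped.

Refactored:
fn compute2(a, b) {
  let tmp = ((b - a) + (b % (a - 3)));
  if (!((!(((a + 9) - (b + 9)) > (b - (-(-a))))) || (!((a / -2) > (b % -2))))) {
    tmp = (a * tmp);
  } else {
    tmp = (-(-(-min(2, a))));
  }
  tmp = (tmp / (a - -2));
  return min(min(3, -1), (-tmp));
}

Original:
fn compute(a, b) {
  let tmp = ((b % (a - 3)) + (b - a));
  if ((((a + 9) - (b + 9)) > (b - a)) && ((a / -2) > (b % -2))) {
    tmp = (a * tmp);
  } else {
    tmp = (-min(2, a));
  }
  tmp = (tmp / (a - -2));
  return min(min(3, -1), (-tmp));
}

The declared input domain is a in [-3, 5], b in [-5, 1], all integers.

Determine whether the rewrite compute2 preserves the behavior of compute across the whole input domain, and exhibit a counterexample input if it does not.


The two versions differ — the changes include boolean connective usage differs.
As a probe, take a=-3, b=1: compute runs tmp = -1; ((((a + 9) - (b + 9)) > (b - a)) && ((a / -2) > (b % -2))) -> false; tmp = 3; tmp = -3; return -1; compute2 runs tmp = -1; (!((!(((a + 9) - (b + 9)) > (b - (-(-a))))) || (!((a / -2) > (b % -2))))) -> false; tmp = 3; tmp = -3; return -1; both end at -1.
Across all 63 domain points the two functions coincide.
verdict: equivalent


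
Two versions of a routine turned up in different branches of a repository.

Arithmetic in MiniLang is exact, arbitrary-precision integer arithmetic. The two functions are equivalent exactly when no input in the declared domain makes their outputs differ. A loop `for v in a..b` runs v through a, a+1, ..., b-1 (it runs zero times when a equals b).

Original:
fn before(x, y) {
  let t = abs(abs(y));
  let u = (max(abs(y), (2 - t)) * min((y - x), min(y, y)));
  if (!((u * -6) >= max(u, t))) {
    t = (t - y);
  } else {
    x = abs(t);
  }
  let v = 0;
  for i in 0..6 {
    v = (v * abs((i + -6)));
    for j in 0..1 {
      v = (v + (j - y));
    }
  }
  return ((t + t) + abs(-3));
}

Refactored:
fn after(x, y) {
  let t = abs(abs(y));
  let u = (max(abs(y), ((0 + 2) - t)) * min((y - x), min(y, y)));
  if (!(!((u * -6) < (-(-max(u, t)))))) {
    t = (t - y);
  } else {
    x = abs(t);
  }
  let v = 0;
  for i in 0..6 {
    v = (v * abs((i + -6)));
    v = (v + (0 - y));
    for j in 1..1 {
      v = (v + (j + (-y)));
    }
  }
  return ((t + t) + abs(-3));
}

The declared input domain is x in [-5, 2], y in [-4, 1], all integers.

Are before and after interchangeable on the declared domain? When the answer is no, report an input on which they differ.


Side by side, the visible changes include: loop structure differs, and arithmetic usage differs, and statement counts differ, and comparison usage differs, and boolean connective usage differs, and constant usage differs.
One worked example (x=1, y=1) — before: t becomes 1; next u becomes 0; next (!((u * -6) >= max(u, t))) evaluates to true; next t becomes 0; next v becomes 0; next at i=0:; next v becomes 0; next at j=0:; next v becomes -1; next at i=1:; next v becomes -5; next at j=0:; next v becomes -6; next at i=2:; next v becomes -24; next at j=0:; next v becomes -25; next at i=3:; next v becomes -75; next at j=0:; next v becomes -76; next at i=4:; next v becomes -152; next at j=0:; next v becomes -153; next at i=5:; next v becomes -153; next at j=0:; next v becomes -154; next final value 3; after: t becomes 1; next u becomes 0; next (!(!((u * -6) < (-(-max(u, t)))))) evaluates to true; next t becomes 0; next v becomes 0; next at i=0:; next v becomes 0; next v becomes -1; next j never enters its loop body; next at i=1:; next v becomes -5; next v becomes -6; next j never enters its loop body; next at i=2:; next v becomes -24; next v becomes -25; next j never enters its loop body; next at i=3:; next v becomes -75; next v becomes -76; next j never enters its loop body; next at i=4:; next v becomes -152; next v becomes -153; next j never enters its loop body; next at i=5:; next v becomes -153; next v becomes -154; next j never enters its loop body; next final value 3; agreement on 3.
Checked all 48 inputs in the declared domain: the outputs agree on every one.
verdict: equivalent


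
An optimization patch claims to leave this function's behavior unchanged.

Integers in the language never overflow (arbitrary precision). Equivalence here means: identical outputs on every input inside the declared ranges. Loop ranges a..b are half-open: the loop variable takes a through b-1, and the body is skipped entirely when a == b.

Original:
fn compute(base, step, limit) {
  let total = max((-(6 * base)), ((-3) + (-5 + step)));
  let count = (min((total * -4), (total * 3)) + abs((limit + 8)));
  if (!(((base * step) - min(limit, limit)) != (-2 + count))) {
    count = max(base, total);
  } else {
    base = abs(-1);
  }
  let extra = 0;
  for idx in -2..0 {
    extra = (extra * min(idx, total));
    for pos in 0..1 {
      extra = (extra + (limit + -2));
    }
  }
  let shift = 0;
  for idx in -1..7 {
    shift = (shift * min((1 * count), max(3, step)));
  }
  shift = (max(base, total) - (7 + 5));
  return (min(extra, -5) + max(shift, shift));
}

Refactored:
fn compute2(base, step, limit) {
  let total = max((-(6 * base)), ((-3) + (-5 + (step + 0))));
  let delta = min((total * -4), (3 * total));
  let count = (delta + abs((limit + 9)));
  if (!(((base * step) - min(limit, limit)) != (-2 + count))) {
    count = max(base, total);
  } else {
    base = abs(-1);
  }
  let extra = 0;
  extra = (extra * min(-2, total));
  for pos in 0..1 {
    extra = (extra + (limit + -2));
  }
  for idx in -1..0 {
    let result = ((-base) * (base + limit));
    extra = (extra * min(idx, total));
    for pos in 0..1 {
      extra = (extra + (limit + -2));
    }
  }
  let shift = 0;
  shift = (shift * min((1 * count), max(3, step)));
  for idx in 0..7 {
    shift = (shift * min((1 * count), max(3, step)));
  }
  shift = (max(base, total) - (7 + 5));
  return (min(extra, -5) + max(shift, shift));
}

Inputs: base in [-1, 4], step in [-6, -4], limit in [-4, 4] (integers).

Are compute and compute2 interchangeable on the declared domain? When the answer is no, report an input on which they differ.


There is a counterexample at base=0, step=-6, limit=-3: -17 on one side, -16 on the other.
compute: total becomes 0; next count becomes 5; next (!(((base * step) - min(limit, limit)) != (-2 + count))) evaluates to true; next count becomes 0; next extra becomes 0; next at idx=-2:; next extra becomes 0; next at pos=0:; next extra becomes -5; next at idx=-1:; next extra becomes 5; next at pos=0:; next extra becomes 0; next shift becomes 0; next at idx=-1:; next shift becomes 0; next at idx=0:; next shift becomes 0; next at idx=1:; next shift becomes 0; next at idx=2:; next shift becomes 0; next at idx=3:; next shift becomes 0; next at idx=4:; next shift becomes 0; next at idx=5:; next shift becomes 0; next at idx=6:; next shift becomes 0; next shift becomes -12; next final value -17
compute2: total becomes 0; next delta becomes 0; next count becomes 6; next (!(((base * step) - min(limit, limit)) != (-2 + count))) evaluates to false; next base becomes 1; next extra becomes 0; next extra becomes 0; next at pos=0:; next extra becomes -5; next at idx=-1:; next result becomes 2; next extra becomes 5; next at pos=0:; next extra becomes 0; next shift becomes 0; next shift becomes 0; next at idx=0:; next shift becomes 0; next at idx=1:; next shift becomes 0; next at idx=2:; next shift becomes 0; next at idx=3:; next shift becomes 0; next at idx=4:; next shift becomes 0; next at idx=5:; next shift becomes 0; next at idx=6:; next shift becomes 0; next shift becomes -11; next final value -16
verdict: not equivalent; witness: base=0, step=-6, limit=-3


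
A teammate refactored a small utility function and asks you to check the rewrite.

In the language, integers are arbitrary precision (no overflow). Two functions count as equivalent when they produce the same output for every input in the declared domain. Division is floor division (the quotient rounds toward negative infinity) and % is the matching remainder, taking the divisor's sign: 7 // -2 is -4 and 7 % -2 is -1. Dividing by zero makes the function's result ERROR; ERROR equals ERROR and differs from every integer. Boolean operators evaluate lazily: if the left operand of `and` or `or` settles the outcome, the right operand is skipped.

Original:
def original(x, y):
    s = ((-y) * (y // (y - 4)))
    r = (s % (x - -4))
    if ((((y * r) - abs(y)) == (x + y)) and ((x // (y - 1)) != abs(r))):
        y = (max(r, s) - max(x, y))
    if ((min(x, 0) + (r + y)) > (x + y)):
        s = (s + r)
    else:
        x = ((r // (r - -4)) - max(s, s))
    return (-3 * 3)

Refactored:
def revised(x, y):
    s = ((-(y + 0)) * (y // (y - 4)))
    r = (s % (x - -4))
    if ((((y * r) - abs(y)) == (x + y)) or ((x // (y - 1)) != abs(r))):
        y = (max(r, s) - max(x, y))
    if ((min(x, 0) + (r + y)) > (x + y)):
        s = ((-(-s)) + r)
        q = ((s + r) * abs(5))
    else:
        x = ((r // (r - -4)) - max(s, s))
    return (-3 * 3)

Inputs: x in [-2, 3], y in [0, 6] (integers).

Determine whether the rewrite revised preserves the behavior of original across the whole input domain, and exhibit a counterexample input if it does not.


Input x=-2, y=1: -9 from original versus ERROR from revised.
verdict: not equivalent; witness: x=-2, y=1


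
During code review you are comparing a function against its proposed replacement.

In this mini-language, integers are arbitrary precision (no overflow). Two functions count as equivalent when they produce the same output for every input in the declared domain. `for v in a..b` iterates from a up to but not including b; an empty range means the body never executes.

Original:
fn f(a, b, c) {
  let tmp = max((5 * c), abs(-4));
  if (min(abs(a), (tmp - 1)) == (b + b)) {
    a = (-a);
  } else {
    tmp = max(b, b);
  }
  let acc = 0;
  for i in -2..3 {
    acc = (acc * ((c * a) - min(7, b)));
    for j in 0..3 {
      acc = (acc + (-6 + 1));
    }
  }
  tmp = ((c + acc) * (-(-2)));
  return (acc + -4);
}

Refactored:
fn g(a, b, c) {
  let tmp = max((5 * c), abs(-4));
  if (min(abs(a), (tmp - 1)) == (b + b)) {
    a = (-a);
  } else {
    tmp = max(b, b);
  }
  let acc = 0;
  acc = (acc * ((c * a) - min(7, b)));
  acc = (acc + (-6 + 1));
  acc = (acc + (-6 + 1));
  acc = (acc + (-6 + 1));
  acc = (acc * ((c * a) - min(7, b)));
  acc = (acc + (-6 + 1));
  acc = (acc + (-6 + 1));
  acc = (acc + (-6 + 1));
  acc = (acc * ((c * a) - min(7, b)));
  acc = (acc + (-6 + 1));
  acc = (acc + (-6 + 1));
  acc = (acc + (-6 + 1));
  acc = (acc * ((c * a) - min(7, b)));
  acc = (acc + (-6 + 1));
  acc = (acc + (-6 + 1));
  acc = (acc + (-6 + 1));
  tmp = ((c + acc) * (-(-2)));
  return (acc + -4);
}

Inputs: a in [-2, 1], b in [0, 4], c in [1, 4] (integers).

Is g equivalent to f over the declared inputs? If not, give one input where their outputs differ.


a=-2, b=0, c=1 yields -169 from f but 71 from g.
verdict: not equivalent; witness: a=-2, b=0, c=1


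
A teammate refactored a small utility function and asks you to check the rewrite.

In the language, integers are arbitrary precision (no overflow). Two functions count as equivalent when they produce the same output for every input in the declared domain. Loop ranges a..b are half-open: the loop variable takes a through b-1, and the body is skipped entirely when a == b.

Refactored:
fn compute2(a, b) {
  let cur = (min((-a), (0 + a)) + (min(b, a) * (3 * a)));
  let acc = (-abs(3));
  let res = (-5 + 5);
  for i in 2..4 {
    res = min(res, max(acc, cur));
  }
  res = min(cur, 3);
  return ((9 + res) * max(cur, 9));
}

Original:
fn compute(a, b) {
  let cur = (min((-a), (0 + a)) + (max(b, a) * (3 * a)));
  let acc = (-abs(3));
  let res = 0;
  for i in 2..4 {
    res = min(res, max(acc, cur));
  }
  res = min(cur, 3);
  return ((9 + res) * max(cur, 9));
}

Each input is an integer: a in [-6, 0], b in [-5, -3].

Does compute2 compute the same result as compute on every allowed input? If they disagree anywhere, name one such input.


Consider the input a=-6, b=-5.
compute: cur = 84; acc = -3; res = 0; [i=2]; res = 0; [i=3]; res = 0; res = 3; return 1008
compute2: cur = 102; acc = -3; res = 0; [i=2]; res = 0; [i=3]; res = 0; res = 3; return 1224
1008 and 1224 differ, so these are not the same function on this domain.
verdict: not equivalent; witness: a=-6, b=-5


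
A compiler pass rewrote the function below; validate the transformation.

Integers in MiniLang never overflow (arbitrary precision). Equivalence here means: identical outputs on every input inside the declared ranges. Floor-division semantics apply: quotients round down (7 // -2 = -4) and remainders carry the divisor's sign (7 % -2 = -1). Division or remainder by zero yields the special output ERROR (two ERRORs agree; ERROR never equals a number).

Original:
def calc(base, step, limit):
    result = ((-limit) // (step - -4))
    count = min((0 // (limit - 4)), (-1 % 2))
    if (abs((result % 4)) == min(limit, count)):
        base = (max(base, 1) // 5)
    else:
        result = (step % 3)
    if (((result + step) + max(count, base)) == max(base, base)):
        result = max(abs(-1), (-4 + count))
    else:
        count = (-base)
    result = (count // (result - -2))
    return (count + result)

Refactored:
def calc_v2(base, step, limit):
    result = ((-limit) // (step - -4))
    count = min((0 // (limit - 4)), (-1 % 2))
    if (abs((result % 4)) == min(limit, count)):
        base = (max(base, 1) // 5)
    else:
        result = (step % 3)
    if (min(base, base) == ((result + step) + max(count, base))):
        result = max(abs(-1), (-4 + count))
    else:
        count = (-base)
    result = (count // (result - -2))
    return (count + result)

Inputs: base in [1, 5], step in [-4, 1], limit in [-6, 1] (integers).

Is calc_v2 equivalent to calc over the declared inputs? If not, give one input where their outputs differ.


Equivalent. Although `max(base, base)` became `min(base, base)`, no input in the stated domain can expose it.
Across all 240 domain points the two functions coincide.
As a probe, take base=4, step=1, limit=0: calc runs result = 0; count = 0; (abs((result % 4)) == min(limit, count)) -> true; base = 0; (((result + step) + max(count, base)) == max(base, base)) -> false; count = 0; result = 0; return 0; calc_v2 runs result = 0; count = 0; (abs((result % 4)) == min(limit, count)) -> true; base = 0; (min(base, base) == ((result + step) + max(count, base))) -> false; count = 0; result = 0; return 0; both end at 0.
verdict: equivalent


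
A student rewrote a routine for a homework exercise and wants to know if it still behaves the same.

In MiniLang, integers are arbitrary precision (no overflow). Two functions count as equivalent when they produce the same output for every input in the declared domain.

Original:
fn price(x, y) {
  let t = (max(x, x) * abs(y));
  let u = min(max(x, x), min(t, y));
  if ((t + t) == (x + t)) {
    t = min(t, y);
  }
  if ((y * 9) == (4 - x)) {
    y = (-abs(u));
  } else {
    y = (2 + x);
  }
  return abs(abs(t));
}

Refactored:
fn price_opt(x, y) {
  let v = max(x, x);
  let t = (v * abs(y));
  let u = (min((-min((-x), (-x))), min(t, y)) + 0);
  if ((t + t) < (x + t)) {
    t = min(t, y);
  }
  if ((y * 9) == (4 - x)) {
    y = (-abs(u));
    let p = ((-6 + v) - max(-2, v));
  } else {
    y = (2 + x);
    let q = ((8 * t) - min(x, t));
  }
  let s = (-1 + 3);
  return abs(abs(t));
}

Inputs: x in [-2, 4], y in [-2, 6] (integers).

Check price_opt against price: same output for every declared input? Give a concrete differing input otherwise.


Evaluate both at x=0, y=-2.
price: t=0, then u=-2, then ((t + t) == (x + t)) is true, then t=-2, then ((y * 9) == (4 - x)) is false, then y=2, then returns 2
price_opt: v=0, then t=0, then u=-2, then ((t + t) < (x + t)) is false, then ((y * 9) == (4 - x)) is false, then y=2, then q=0, then s=2, then returns 0
2 != 0, so the rewrite changes behavior.
verdict: not equivalent; witness: x=0, y=-2


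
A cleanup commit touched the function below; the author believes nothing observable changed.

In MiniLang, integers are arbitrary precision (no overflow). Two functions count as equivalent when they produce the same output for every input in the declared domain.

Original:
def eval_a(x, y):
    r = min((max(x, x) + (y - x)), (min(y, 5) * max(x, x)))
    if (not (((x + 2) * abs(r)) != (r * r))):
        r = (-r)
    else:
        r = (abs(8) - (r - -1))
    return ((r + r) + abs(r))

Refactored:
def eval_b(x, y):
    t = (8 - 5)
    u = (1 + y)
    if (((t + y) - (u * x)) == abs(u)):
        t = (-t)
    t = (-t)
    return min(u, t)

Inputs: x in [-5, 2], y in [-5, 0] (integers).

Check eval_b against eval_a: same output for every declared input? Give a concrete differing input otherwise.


These are not equivalent — on x=-5, y=-5 the outputs split (36 vs -4).
eval_a: r = -5; (not (((x + 2) * abs(r)) != (r * r))) -> false; r = 12; return 36
eval_b: t = 3; u = -4; (((t + y) - (u * x)) == abs(u)) -> false; t = -3; return -4
verdict: not equivalent; witness: x=-5, y=-5
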